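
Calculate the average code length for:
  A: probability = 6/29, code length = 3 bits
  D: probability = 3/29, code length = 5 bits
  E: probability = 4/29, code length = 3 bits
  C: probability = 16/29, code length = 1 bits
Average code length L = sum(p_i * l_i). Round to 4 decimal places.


Weighted contributions p_i * l_i:
  A: (6/29) * 3 = 18/29
  D: (3/29) * 5 = 15/29
  E: (4/29) * 3 = 12/29
  C: (16/29) * 1 = 16/29
Sum = (18 + 15 + 12 + 16)/29 = 61/29

L = 61/29 = 2.1034 bits/symbol


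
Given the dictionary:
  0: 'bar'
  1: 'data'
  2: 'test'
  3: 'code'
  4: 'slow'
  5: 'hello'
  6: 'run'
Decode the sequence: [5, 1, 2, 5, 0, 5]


Look up each index in the dictionary:
  5 -> 'hello'
  1 -> 'data'
  2 -> 'test'
  5 -> 'hello'
  0 -> 'bar'
  5 -> 'hello'

Decoded: "hello data test hello bar hello"


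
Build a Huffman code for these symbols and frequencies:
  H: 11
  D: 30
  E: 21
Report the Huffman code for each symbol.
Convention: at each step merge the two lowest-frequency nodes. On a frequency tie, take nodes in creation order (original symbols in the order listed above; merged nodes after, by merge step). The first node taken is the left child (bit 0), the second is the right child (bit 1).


Huffman tree construction:
Step 1: Merge H(11) + E(21) = 32
Step 2: Merge D(30) + (H+E)(32) = 62
Read each symbol's code off the tree from the root (left child = 0, right child = 1).

Codes:
  H: 10 (length 2)
  D: 0 (length 1)
  E: 11 (length 2)
Average code length: 94/62 = 1.5161 bits/symbol


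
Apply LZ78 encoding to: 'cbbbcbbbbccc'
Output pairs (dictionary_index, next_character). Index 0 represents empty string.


LZ78 encoding steps:
Dictionary: {0: ''}
Step 1: w='' (idx 0), next='c' -> output (0, 'c'), add 'c' as idx 1
Step 2: w='' (idx 0), next='b' -> output (0, 'b'), add 'b' as idx 2
Step 3: w='b' (idx 2), next='b' -> output (2, 'b'), add 'bb' as idx 3
Step 4: w='c' (idx 1), next='b' -> output (1, 'b'), add 'cb' as idx 4
Step 5: w='bb' (idx 3), next='b' -> output (3, 'b'), add 'bbb' as idx 5
Step 6: w='c' (idx 1), next='c' -> output (1, 'c'), add 'cc' as idx 6
Step 7: w='c' (idx 1), end of input -> output (1, '')


Encoded: [(0, 'c'), (0, 'b'), (2, 'b'), (1, 'b'), (3, 'b'), (1, 'c'), (1, '')]


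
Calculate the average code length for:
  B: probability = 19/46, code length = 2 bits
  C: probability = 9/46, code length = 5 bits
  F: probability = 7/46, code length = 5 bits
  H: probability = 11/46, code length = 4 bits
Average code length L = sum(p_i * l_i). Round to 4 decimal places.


Weighted contributions p_i * l_i:
  B: (19/46) * 2 = 38/46
  C: (9/46) * 5 = 45/46
  F: (7/46) * 5 = 35/46
  H: (11/46) * 4 = 44/46
Sum = (38 + 45 + 35 + 44)/46 = 162/46

L = 162/46 = 3.5217 bits/symbol


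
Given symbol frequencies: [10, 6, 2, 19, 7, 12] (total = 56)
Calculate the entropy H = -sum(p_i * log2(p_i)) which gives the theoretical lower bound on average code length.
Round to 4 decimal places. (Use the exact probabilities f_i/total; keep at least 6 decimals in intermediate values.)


Per-symbol terms -p_i * log2(p_i) with p_i = f_i/56:
  p = 10/56 = 0.178571: log2(p) = -2.485427, -p*log2(p) = 0.443826
  p = 6/56 = 0.107143: log2(p) = -3.222392, -p*log2(p) = 0.345256
  p = 2/56 = 0.035714: log2(p) = -4.807355, -p*log2(p) = 0.171691
  p = 19/56 = 0.339286: log2(p) = -1.559427, -p*log2(p) = 0.529091
  p = 7/56 = 0.125000: log2(p) = -3.000000, -p*log2(p) = 0.375000
  p = 12/56 = 0.214286: log2(p) = -2.222392, -p*log2(p) = 0.476227
H = 0.443826 + 0.345256 + 0.171691 + 0.529091 + 0.375000 + 0.476227 = 2.341091

H = 2.3411 bits/symbol


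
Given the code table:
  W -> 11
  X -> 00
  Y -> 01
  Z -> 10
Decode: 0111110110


Decoding:
01 -> Y
11 -> W
11 -> W
01 -> Y
10 -> Z


Result: YWWYZ


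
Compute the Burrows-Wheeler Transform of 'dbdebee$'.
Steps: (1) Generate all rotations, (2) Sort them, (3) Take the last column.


Rotations (sorted):
  0: $dbdebee -> last char: e
  1: bdebee$d -> last char: d
  2: bee$dbde -> last char: e
  3: dbdebee$ -> last char: $
  4: debee$db -> last char: b
  5: e$dbdebe -> last char: e
  6: ebee$dbd -> last char: d
  7: ee$dbdeb -> last char: b


BWT = ede$bedb


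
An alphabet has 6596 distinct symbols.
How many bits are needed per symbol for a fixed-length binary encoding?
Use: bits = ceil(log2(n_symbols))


log2(6596) = 12.6874
Bracket: 2^12 = 4096 < 6596 <= 2^13 = 8192
So ceil(log2(6596)) = 13

bits = ceil(log2(6596)) = ceil(12.6874) = 13 bits


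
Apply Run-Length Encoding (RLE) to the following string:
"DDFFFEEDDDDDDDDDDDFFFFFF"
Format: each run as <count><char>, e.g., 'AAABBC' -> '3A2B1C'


Scanning runs left to right:
  i=0: run of 'D' x 2 -> '2D'
  i=2: run of 'F' x 3 -> '3F'
  i=5: run of 'E' x 2 -> '2E'
  i=7: run of 'D' x 11 -> '11D'
  i=18: run of 'F' x 6 -> '6F'

RLE = 2D3F2E11D6F


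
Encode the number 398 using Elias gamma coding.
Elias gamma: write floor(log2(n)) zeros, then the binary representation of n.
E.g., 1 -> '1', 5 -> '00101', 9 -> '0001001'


num_bits = floor(log2(398)) + 1 = 9
leading_zeros = num_bits - 1 = 8
binary(398) = 110001110

Elias gamma(398) = '00000000' + '110001110' = 00000000110001110 (17 bits)


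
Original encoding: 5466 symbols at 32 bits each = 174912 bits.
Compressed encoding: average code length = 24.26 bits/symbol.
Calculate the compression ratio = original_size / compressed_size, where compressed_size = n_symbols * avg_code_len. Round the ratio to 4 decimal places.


original_size = n_symbols * orig_bits = 5466 * 32 = 174912 bits
compressed_size = n_symbols * avg_code_len = 5466 * 24.26 = 132605.16 bits
ratio = original_size / compressed_size = 174912 / 132605.16 = 1.319

Compression ratio = 1.319


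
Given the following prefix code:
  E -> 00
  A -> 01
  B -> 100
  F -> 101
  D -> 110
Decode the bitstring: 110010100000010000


Decoding step by step:
Bits 110 -> D
Bits 01 -> A
Bits 01 -> A
Bits 00 -> E
Bits 00 -> E
Bits 00 -> E
Bits 100 -> B
Bits 00 -> E


Decoded message: DAAEEEBE


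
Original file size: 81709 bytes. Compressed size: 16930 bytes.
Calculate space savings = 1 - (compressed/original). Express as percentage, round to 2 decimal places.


ratio = compressed/original = 16930/81709 = 0.207199
savings = 1 - ratio = 1 - 0.207199 = 0.792801
as a percentage: 0.792801 * 100 = 79.28%

Space savings = 1 - 16930/81709 = 79.28%


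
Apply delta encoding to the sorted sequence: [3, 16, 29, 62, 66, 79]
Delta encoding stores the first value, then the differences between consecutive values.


First value: 3
Deltas:
  16 - 3 = 13
  29 - 16 = 13
  62 - 29 = 33
  66 - 62 = 4
  79 - 66 = 13


Delta encoded: [3, 13, 13, 33, 4, 13]


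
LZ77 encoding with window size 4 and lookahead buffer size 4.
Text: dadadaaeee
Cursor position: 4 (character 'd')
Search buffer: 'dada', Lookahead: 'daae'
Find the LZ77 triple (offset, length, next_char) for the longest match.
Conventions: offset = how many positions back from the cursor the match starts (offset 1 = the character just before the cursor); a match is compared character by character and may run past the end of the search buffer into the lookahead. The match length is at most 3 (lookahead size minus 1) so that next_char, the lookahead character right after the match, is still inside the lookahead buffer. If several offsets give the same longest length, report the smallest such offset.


Try each offset into the search buffer:
  offset=1 (pos 3, char 'a'): match length 0
  offset=2 (pos 2, char 'd'): match length 2
  offset=3 (pos 1, char 'a'): match length 0
  offset=4 (pos 0, char 'd'): match length 2
Longest match has length 2, found at offsets 2, 4; take the smallest, offset 2.
next_char = character at position 4 + 2 = 6 -> 'a'

Best match: offset=2, length=2 (matching 'da' starting at position 2)
LZ77 triple: (2, 2, 'a')


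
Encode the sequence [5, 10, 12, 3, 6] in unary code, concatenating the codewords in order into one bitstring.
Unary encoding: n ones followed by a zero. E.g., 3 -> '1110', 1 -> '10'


Encode each number as n ones followed by a terminating 0:
  5 -> 111110 (6 bits)
  10 -> 11111111110 (11 bits)
  12 -> 1111111111110 (13 bits)
  3 -> 1110 (4 bits)
  6 -> 1111110 (7 bits)
Total length = 6 + 11 + 13 + 4 + 7 = 41 bits.

Unary([5, 10, 12, 3, 6]) = 11111011111111110111111111111011101111110 (41 bits)


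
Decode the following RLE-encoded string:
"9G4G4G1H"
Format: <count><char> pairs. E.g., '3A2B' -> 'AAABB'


Expanding each <count><char> pair:
  9G -> 'GGGGGGGGG'
  4G -> 'GGGG'
  4G -> 'GGGG'
  1H -> 'H'

Decoded = GGGGGGGGGGGGGGGGGH


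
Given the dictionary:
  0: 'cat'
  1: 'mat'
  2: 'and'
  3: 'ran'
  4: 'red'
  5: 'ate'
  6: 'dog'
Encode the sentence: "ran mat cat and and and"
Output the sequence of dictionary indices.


Look up each word in the dictionary:
  'ran' -> 3
  'mat' -> 1
  'cat' -> 0
  'and' -> 2
  'and' -> 2
  'and' -> 2

Encoded: [3, 1, 0, 2, 2, 2]


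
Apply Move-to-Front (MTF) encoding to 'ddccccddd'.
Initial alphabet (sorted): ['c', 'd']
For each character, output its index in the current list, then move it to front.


MTF encoding:
'd': index 1 in ['c', 'd'] -> ['d', 'c']
'd': index 0 in ['d', 'c'] -> ['d', 'c']
'c': index 1 in ['d', 'c'] -> ['c', 'd']
'c': index 0 in ['c', 'd'] -> ['c', 'd']
'c': index 0 in ['c', 'd'] -> ['c', 'd']
'c': index 0 in ['c', 'd'] -> ['c', 'd']
'd': index 1 in ['c', 'd'] -> ['d', 'c']
'd': index 0 in ['d', 'c'] -> ['d', 'c']
'd': index 0 in ['d', 'c'] -> ['d', 'c']


Output: [1, 0, 1, 0, 0, 0, 1, 0, 0]


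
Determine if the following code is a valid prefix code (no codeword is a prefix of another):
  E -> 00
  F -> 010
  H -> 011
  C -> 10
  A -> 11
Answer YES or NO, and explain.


Checking each pair (does one codeword prefix another?):
  E='00' vs F='010': no prefix
  E='00' vs H='011': no prefix
  E='00' vs C='10': no prefix
  E='00' vs A='11': no prefix
  F='010' vs E='00': no prefix
  F='010' vs H='011': no prefix
  F='010' vs C='10': no prefix
  F='010' vs A='11': no prefix
  H='011' vs E='00': no prefix
  H='011' vs F='010': no prefix
  H='011' vs C='10': no prefix
  H='011' vs A='11': no prefix
  C='10' vs E='00': no prefix
  C='10' vs F='010': no prefix
  C='10' vs H='011': no prefix
  C='10' vs A='11': no prefix
  A='11' vs E='00': no prefix
  A='11' vs F='010': no prefix
  A='11' vs H='011': no prefix
  A='11' vs C='10': no prefix
No violation found over all pairs.

YES -- this is a valid prefix code. No codeword is a prefix of any other codeword.


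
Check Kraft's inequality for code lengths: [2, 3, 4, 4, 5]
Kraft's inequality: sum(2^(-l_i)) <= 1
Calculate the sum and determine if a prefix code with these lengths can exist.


Sum = 2^(-2) + 2^(-3) + 2^(-4) + 2^(-4) + 2^(-5)
    = 0.25 + 0.125 + 0.0625 + 0.0625 + 0.03125
    = 17/32 = 0.53125
Since 0.53125 <= 1, Kraft's inequality IS satisfied.
A prefix code with these lengths CAN exist.

Kraft sum = 0.53125. Satisfied.


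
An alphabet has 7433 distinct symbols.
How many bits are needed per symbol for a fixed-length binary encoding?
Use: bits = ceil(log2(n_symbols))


log2(7433) = 12.8597
Bracket: 2^12 = 4096 < 7433 <= 2^13 = 8192
So ceil(log2(7433)) = 13

bits = ceil(log2(7433)) = ceil(12.8597) = 13 bits


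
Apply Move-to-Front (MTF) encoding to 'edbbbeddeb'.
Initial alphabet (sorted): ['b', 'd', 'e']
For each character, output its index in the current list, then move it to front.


MTF encoding:
'e': index 2 in ['b', 'd', 'e'] -> ['e', 'b', 'd']
'd': index 2 in ['e', 'b', 'd'] -> ['d', 'e', 'b']
'b': index 2 in ['d', 'e', 'b'] -> ['b', 'd', 'e']
'b': index 0 in ['b', 'd', 'e'] -> ['b', 'd', 'e']
'b': index 0 in ['b', 'd', 'e'] -> ['b', 'd', 'e']
'e': index 2 in ['b', 'd', 'e'] -> ['e', 'b', 'd']
'd': index 2 in ['e', 'b', 'd'] -> ['d', 'e', 'b']
'd': index 0 in ['d', 'e', 'b'] -> ['d', 'e', 'b']
'e': index 1 in ['d', 'e', 'b'] -> ['e', 'd', 'b']
'b': index 2 in ['e', 'd', 'b'] -> ['b', 'e', 'd']


Output: [2, 2, 2, 0, 0, 2, 2, 0, 1, 2]


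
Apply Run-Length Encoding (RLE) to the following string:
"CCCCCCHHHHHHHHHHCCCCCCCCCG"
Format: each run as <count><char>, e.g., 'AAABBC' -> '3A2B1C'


Scanning runs left to right:
  i=0: run of 'C' x 6 -> '6C'
  i=6: run of 'H' x 10 -> '10H'
  i=16: run of 'C' x 9 -> '9C'
  i=25: run of 'G' x 1 -> '1G'

RLE = 6C10H9C1G


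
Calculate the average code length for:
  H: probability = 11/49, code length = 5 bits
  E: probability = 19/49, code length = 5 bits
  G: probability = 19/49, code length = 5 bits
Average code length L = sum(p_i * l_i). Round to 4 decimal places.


Weighted contributions p_i * l_i:
  H: (11/49) * 5 = 55/49
  E: (19/49) * 5 = 95/49
  G: (19/49) * 5 = 95/49
Sum = (55 + 95 + 95)/49 = 245/49

L = 245/49 = 5.0000 bits/symbol


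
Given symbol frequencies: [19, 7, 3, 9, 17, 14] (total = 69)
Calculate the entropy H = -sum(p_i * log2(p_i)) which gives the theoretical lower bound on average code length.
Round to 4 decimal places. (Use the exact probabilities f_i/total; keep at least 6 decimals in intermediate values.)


Per-symbol terms -p_i * log2(p_i) with p_i = f_i/69:
  p = 19/69 = 0.275362: log2(p) = -1.860597, -p*log2(p) = 0.512338
  p = 7/69 = 0.101449: log2(p) = -3.301170, -p*log2(p) = 0.334901
  p = 3/69 = 0.043478: log2(p) = -4.523562, -p*log2(p) = 0.196677
  p = 9/69 = 0.130435: log2(p) = -2.938599, -p*log2(p) = 0.383296
  p = 17/69 = 0.246377: log2(p) = -2.021062, -p*log2(p) = 0.497943
  p = 14/69 = 0.202899: log2(p) = -2.301170, -p*log2(p) = 0.466904
H = 0.512338 + 0.334901 + 0.196677 + 0.383296 + 0.497943 + 0.466904 = 2.392059

H = 2.3921 bits/symbol


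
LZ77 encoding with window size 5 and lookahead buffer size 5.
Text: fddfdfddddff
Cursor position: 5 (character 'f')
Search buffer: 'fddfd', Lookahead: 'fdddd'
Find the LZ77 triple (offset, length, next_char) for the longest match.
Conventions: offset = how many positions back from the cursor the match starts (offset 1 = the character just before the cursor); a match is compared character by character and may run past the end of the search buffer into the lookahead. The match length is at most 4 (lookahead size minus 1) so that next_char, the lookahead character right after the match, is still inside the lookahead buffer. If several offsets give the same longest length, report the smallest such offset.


Try each offset into the search buffer:
  offset=1 (pos 4, char 'd'): match length 0
  offset=2 (pos 3, char 'f'): match length 2
  offset=3 (pos 2, char 'd'): match length 0
  offset=4 (pos 1, char 'd'): match length 0
  offset=5 (pos 0, char 'f'): match length 3
Longest match has length 3 at offset 5.
next_char = character at position 5 + 3 = 8 -> 'd'

Best match: offset=5, length=3 (matching 'fdd' starting at position 0)
LZ77 triple: (5, 3, 'd')


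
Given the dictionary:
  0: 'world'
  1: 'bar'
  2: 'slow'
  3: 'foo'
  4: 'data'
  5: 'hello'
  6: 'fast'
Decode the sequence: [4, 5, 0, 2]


Look up each index in the dictionary:
  4 -> 'data'
  5 -> 'hello'
  0 -> 'world'
  2 -> 'slow'

Decoded: "data hello world slow"


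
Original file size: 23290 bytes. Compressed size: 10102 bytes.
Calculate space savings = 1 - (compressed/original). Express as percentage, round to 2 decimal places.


ratio = compressed/original = 10102/23290 = 0.433748
savings = 1 - ratio = 1 - 0.433748 = 0.566252
as a percentage: 0.566252 * 100 = 56.63%

Space savings = 1 - 10102/23290 = 56.63%


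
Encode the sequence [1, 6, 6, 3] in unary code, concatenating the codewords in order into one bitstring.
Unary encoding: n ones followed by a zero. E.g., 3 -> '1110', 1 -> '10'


Encode each number as n ones followed by a terminating 0:
  1 -> 10 (2 bits)
  6 -> 1111110 (7 bits)
  6 -> 1111110 (7 bits)
  3 -> 1110 (4 bits)
Total length = 2 + 7 + 7 + 4 = 20 bits.

Unary([1, 6, 6, 3]) = 10111111011111101110 (20 bits)


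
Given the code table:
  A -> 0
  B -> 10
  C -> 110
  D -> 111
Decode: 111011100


Decoding:
111 -> D
0 -> A
111 -> D
0 -> A
0 -> A


Result: DADAA


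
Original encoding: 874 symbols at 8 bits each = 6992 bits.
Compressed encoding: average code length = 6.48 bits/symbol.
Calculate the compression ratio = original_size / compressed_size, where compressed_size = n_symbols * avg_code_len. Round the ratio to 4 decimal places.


original_size = n_symbols * orig_bits = 874 * 8 = 6992 bits
compressed_size = n_symbols * avg_code_len = 874 * 6.48 = 5663.52 bits
ratio = original_size / compressed_size = 6992 / 5663.52 = 1.2346

Compression ratio = 1.2346


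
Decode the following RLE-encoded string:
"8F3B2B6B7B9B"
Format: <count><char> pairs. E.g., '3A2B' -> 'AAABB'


Expanding each <count><char> pair:
  8F -> 'FFFFFFFF'
  3B -> 'BBB'
  2B -> 'BB'
  6B -> 'BBBBBB'
  7B -> 'BBBBBBB'
  9B -> 'BBBBBBBBB'

Decoded = FFFFFFFFBBBBBBBBBBBBBBBBBBBBBBBBBBB


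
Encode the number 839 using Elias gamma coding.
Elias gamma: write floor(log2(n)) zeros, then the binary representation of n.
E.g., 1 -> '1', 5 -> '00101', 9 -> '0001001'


num_bits = floor(log2(839)) + 1 = 10
leading_zeros = num_bits - 1 = 9
binary(839) = 1101000111

Elias gamma(839) = '000000000' + '1101000111' = 0000000001101000111 (19 bits)


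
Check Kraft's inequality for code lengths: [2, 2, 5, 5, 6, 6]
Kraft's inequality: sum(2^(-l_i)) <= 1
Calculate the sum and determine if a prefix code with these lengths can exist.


Sum = 2^(-2) + 2^(-2) + 2^(-5) + 2^(-5) + 2^(-6) + 2^(-6)
    = 0.25 + 0.25 + 0.03125 + 0.03125 + 0.015625 + 0.015625
    = 38/64 = 0.59375
Since 0.59375 <= 1, Kraft's inequality IS satisfied.
A prefix code with these lengths CAN exist.

Kraft sum = 0.59375. Satisfied.


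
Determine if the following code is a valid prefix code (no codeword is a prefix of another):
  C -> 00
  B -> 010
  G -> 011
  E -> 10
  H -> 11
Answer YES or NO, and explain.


Checking each pair (does one codeword prefix another?):
  C='00' vs B='010': no prefix
  C='00' vs G='011': no prefix
  C='00' vs E='10': no prefix
  C='00' vs H='11': no prefix
  B='010' vs C='00': no prefix
  B='010' vs G='011': no prefix
  B='010' vs E='10': no prefix
  B='010' vs H='11': no prefix
  G='011' vs C='00': no prefix
  G='011' vs B='010': no prefix
  G='011' vs E='10': no prefix
  G='011' vs H='11': no prefix
  E='10' vs C='00': no prefix
  E='10' vs B='010': no prefix
  E='10' vs G='011': no prefix
  E='10' vs H='11': no prefix
  H='11' vs C='00': no prefix
  H='11' vs B='010': no prefix
  H='11' vs G='011': no prefix
  H='11' vs E='10': no prefix
No violation found over all pairs.

YES -- this is a valid prefix code. No codeword is a prefix of any other codeword.


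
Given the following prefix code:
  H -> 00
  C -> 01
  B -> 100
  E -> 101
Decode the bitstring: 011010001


Decoding step by step:
Bits 01 -> C
Bits 101 -> E
Bits 00 -> H
Bits 01 -> C


Decoded message: CEHC


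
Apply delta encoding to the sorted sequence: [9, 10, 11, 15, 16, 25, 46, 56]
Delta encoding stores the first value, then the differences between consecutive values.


First value: 9
Deltas:
  10 - 9 = 1
  11 - 10 = 1
  15 - 11 = 4
  16 - 15 = 1
  25 - 16 = 9
  46 - 25 = 21
  56 - 46 = 10


Delta encoded: [9, 1, 1, 4, 1, 9, 21, 10]


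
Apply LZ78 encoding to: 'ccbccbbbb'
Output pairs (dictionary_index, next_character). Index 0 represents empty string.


LZ78 encoding steps:
Dictionary: {0: ''}
Step 1: w='' (idx 0), next='c' -> output (0, 'c'), add 'c' as idx 1
Step 2: w='c' (idx 1), next='b' -> output (1, 'b'), add 'cb' as idx 2
Step 3: w='c' (idx 1), next='c' -> output (1, 'c'), add 'cc' as idx 3
Step 4: w='' (idx 0), next='b' -> output (0, 'b'), add 'b' as idx 4
Step 5: w='b' (idx 4), next='b' -> output (4, 'b'), add 'bb' as idx 5
Step 6: w='b' (idx 4), end of input -> output (4, '')


Encoded: [(0, 'c'), (1, 'b'), (1, 'c'), (0, 'b'), (4, 'b'), (4, '')]


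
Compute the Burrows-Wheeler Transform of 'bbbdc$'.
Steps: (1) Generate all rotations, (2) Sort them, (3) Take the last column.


Rotations (sorted):
  0: $bbbdc -> last char: c
  1: bbbdc$ -> last char: $
  2: bbdc$b -> last char: b
  3: bdc$bb -> last char: b
  4: c$bbbd -> last char: d
  5: dc$bbb -> last char: b


BWT = c$bbdb


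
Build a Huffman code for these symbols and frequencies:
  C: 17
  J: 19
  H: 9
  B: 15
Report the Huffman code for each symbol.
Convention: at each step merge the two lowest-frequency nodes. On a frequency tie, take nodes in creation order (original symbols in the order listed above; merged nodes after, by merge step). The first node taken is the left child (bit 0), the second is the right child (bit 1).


Huffman tree construction:
Step 1: Merge H(9) + B(15) = 24
Step 2: Merge C(17) + J(19) = 36
Step 3: Merge (H+B)(24) + (C+J)(36) = 60
Read each symbol's code off the tree from the root (left child = 0, right child = 1).

Codes:
  C: 10 (length 2)
  J: 11 (length 2)
  H: 00 (length 2)
  B: 01 (length 2)
Average code length: 120/60 = 2.0000 bits/symbol


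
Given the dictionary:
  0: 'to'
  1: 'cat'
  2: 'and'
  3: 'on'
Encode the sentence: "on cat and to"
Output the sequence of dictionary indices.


Look up each word in the dictionary:
  'on' -> 3
  'cat' -> 1
  'and' -> 2
  'to' -> 0

Encoded: [3, 1, 2, 0]


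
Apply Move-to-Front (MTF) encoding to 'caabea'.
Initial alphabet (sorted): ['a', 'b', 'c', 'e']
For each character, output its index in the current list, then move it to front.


MTF encoding:
'c': index 2 in ['a', 'b', 'c', 'e'] -> ['c', 'a', 'b', 'e']
'a': index 1 in ['c', 'a', 'b', 'e'] -> ['a', 'c', 'b', 'e']
'a': index 0 in ['a', 'c', 'b', 'e'] -> ['a', 'c', 'b', 'e']
'b': index 2 in ['a', 'c', 'b', 'e'] -> ['b', 'a', 'c', 'e']
'e': index 3 in ['b', 'a', 'c', 'e'] -> ['e', 'b', 'a', 'c']
'a': index 2 in ['e', 'b', 'a', 'c'] -> ['a', 'e', 'b', 'c']


Output: [2, 1, 0, 2, 3, 2]


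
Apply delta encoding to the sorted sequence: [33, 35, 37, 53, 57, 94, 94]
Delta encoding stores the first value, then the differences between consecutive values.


First value: 33
Deltas:
  35 - 33 = 2
  37 - 35 = 2
  53 - 37 = 16
  57 - 53 = 4
  94 - 57 = 37
  94 - 94 = 0


Delta encoded: [33, 2, 2, 16, 4, 37, 0]


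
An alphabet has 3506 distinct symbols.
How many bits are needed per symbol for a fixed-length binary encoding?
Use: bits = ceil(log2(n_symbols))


log2(3506) = 11.7756
Bracket: 2^11 = 2048 < 3506 <= 2^12 = 4096
So ceil(log2(3506)) = 12

bits = ceil(log2(3506)) = ceil(11.7756) = 12 bits


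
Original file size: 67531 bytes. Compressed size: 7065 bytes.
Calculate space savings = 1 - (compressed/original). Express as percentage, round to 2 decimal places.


ratio = compressed/original = 7065/67531 = 0.104619
savings = 1 - ratio = 1 - 0.104619 = 0.895381
as a percentage: 0.895381 * 100 = 89.54%

Space savings = 1 - 7065/67531 = 89.54%


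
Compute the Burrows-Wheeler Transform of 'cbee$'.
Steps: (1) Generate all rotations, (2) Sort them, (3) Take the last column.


Rotations (sorted):
  0: $cbee -> last char: e
  1: bee$c -> last char: c
  2: cbee$ -> last char: $
  3: e$cbe -> last char: e
  4: ee$cb -> last char: b


BWT = ec$eb


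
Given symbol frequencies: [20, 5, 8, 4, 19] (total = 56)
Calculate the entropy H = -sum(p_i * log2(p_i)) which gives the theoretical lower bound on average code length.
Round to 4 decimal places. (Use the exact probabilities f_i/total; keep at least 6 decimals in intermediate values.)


Per-symbol terms -p_i * log2(p_i) with p_i = f_i/56:
  p = 20/56 = 0.357143: log2(p) = -1.485427, -p*log2(p) = 0.530510
  p = 5/56 = 0.089286: log2(p) = -3.485427, -p*log2(p) = 0.311199
  p = 8/56 = 0.142857: log2(p) = -2.807355, -p*log2(p) = 0.401051
  p = 4/56 = 0.071429: log2(p) = -3.807355, -p*log2(p) = 0.271954
  p = 19/56 = 0.339286: log2(p) = -1.559427, -p*log2(p) = 0.529091
H = 0.530510 + 0.311199 + 0.401051 + 0.271954 + 0.529091 = 2.043805

H = 2.0438 bits/symbol


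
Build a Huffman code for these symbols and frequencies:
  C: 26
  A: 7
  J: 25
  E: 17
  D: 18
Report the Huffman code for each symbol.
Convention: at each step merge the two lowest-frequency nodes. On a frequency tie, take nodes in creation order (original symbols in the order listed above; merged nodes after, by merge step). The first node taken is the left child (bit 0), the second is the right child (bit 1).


Huffman tree construction:
Step 1: Merge A(7) + E(17) = 24
Step 2: Merge D(18) + (A+E)(24) = 42
Step 3: Merge J(25) + C(26) = 51
Step 4: Merge (D+(A+E))(42) + (J+C)(51) = 93
Read each symbol's code off the tree from the root (left child = 0, right child = 1).

Codes:
  C: 11 (length 2)
  A: 010 (length 3)
  J: 10 (length 2)
  E: 011 (length 3)
  D: 00 (length 2)
Average code length: 210/93 = 2.2581 bits/symbol


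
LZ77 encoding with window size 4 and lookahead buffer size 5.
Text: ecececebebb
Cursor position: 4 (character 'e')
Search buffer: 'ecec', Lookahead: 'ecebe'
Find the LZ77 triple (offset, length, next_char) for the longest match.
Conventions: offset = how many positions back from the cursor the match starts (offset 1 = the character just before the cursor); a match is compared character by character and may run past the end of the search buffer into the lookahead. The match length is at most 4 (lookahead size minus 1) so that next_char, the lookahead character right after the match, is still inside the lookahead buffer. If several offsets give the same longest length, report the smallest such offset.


Try each offset into the search buffer:
  offset=1 (pos 3, char 'c'): match length 0
  offset=2 (pos 2, char 'e'): match length 3
  offset=3 (pos 1, char 'c'): match length 0
  offset=4 (pos 0, char 'e'): match length 3
Longest match has length 3, found at offsets 2, 4; take the smallest, offset 2.
next_char = character at position 4 + 3 = 7 -> 'b'

Best match: offset=2, length=3 (matching 'ece' starting at position 2)
LZ77 triple: (2, 3, 'b')


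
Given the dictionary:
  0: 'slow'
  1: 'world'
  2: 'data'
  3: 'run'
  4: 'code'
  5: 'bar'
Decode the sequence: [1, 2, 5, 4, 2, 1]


Look up each index in the dictionary:
  1 -> 'world'
  2 -> 'data'
  5 -> 'bar'
  4 -> 'code'
  2 -> 'data'
  1 -> 'world'

Decoded: "world data bar code data world"


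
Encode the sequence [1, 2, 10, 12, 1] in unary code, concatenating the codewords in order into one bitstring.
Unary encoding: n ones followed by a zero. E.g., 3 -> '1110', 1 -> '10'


Encode each number as n ones followed by a terminating 0:
  1 -> 10 (2 bits)
  2 -> 110 (3 bits)
  10 -> 11111111110 (11 bits)
  12 -> 1111111111110 (13 bits)
  1 -> 10 (2 bits)
Total length = 2 + 3 + 11 + 13 + 2 = 31 bits.

Unary([1, 2, 10, 12, 1]) = 1011011111111110111111111111010 (31 bits)


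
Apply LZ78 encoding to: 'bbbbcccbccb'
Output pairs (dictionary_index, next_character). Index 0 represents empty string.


LZ78 encoding steps:
Dictionary: {0: ''}
Step 1: w='' (idx 0), next='b' -> output (0, 'b'), add 'b' as idx 1
Step 2: w='b' (idx 1), next='b' -> output (1, 'b'), add 'bb' as idx 2
Step 3: w='b' (idx 1), next='c' -> output (1, 'c'), add 'bc' as idx 3
Step 4: w='' (idx 0), next='c' -> output (0, 'c'), add 'c' as idx 4
Step 5: w='c' (idx 4), next='b' -> output (4, 'b'), add 'cb' as idx 5
Step 6: w='c' (idx 4), next='c' -> output (4, 'c'), add 'cc' as idx 6
Step 7: w='b' (idx 1), end of input -> output (1, '')


Encoded: [(0, 'b'), (1, 'b'), (1, 'c'), (0, 'c'), (4, 'b'), (4, 'c'), (1, '')]


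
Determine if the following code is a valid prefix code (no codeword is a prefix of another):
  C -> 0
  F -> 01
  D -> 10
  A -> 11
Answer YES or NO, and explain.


Checking each pair (does one codeword prefix another?):
  C='0' vs F='01': prefix -- VIOLATION

NO -- this is NOT a valid prefix code. C (0) is a prefix of F (01).


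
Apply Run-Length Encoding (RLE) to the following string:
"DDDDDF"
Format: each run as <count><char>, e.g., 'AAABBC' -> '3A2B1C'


Scanning runs left to right:
  i=0: run of 'D' x 5 -> '5D'
  i=5: run of 'F' x 1 -> '1F'

RLE = 5D1F


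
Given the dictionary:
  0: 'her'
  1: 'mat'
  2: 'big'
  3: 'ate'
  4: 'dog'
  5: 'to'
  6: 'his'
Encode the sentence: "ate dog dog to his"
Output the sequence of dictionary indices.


Look up each word in the dictionary:
  'ate' -> 3
  'dog' -> 4
  'dog' -> 4
  'to' -> 5
  'his' -> 6

Encoded: [3, 4, 4, 5, 6]


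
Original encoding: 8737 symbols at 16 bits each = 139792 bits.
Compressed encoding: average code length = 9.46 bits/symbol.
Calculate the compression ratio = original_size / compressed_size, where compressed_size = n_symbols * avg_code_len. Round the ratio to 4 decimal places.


original_size = n_symbols * orig_bits = 8737 * 16 = 139792 bits
compressed_size = n_symbols * avg_code_len = 8737 * 9.46 = 82652.02 bits
ratio = original_size / compressed_size = 139792 / 82652.02 = 1.6913

Compression ratio = 1.6913


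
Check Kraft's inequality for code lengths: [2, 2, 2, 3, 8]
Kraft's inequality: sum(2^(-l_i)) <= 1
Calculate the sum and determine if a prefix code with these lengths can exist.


Sum = 2^(-2) + 2^(-2) + 2^(-2) + 2^(-3) + 2^(-8)
    = 0.25 + 0.25 + 0.25 + 0.125 + 0.00390625
    = 225/256 = 0.87890625
Since 0.87890625 <= 1, Kraft's inequality IS satisfied.
A prefix code with these lengths CAN exist.

Kraft sum = 0.87890625. Satisfied.


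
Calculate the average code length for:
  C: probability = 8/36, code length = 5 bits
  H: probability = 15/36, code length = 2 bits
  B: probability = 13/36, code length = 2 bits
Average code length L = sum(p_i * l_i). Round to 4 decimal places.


Weighted contributions p_i * l_i:
  C: (8/36) * 5 = 40/36
  H: (15/36) * 2 = 30/36
  B: (13/36) * 2 = 26/36
Sum = (40 + 30 + 26)/36 = 96/36

L = 96/36 = 2.6667 bits/symbol


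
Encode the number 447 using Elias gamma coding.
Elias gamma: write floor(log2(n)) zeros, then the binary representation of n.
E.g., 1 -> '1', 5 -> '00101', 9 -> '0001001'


num_bits = floor(log2(447)) + 1 = 9
leading_zeros = num_bits - 1 = 8
binary(447) = 110111111

Elias gamma(447) = '00000000' + '110111111' = 00000000110111111 (17 bits)


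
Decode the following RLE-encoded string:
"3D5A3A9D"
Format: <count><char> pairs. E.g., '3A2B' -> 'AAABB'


Expanding each <count><char> pair:
  3D -> 'DDD'
  5A -> 'AAAAA'
  3A -> 'AAA'
  9D -> 'DDDDDDDDD'

Decoded = DDDAAAAAAAADDDDDDDDD


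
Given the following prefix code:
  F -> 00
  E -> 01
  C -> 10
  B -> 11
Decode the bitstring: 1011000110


Decoding step by step:
Bits 10 -> C
Bits 11 -> B
Bits 00 -> F
Bits 01 -> E
Bits 10 -> C


Decoded message: CBFEC


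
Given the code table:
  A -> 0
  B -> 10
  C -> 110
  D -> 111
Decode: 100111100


Decoding:
10 -> B
0 -> A
111 -> D
10 -> B
0 -> A


Result: BADBA


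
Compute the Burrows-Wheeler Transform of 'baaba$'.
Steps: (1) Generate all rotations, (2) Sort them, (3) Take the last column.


Rotations (sorted):
  0: $baaba -> last char: a
  1: a$baab -> last char: b
  2: aaba$b -> last char: b
  3: aba$ba -> last char: a
  4: ba$baa -> last char: a
  5: baaba$ -> last char: $


BWT = abbaa$


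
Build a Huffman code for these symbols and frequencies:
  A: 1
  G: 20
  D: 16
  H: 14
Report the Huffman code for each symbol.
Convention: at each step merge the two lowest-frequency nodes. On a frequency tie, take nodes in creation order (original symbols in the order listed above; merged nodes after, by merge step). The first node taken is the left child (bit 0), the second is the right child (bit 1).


Huffman tree construction:
Step 1: Merge A(1) + H(14) = 15
Step 2: Merge (A+H)(15) + D(16) = 31
Step 3: Merge G(20) + ((A+H)+D)(31) = 51
Read each symbol's code off the tree from the root (left child = 0, right child = 1).

Codes:
  A: 100 (length 3)
  G: 0 (length 1)
  D: 11 (length 2)
  H: 101 (length 3)
Average code length: 97/51 = 1.9020 bits/symbol


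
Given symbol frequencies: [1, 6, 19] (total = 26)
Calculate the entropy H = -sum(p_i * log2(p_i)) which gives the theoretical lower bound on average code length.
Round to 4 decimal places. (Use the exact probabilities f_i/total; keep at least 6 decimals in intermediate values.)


Per-symbol terms -p_i * log2(p_i) with p_i = f_i/26:
  p = 1/26 = 0.038462: log2(p) = -4.700440, -p*log2(p) = 0.180786
  p = 6/26 = 0.230769: log2(p) = -2.115477, -p*log2(p) = 0.488187
  p = 19/26 = 0.730769: log2(p) = -0.452512, -p*log2(p) = 0.330682
H = 0.180786 + 0.488187 + 0.330682 = 0.999655

H = 0.9997 bits/symbol


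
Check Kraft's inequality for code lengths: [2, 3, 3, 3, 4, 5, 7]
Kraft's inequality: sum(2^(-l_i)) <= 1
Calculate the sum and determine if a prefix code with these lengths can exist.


Sum = 2^(-2) + 2^(-3) + 2^(-3) + 2^(-3) + 2^(-4) + 2^(-5) + 2^(-7)
    = 0.25 + 0.125 + 0.125 + 0.125 + 0.0625 + 0.03125 + 0.0078125
    = 93/128 = 0.7265625
Since 0.7265625 <= 1, Kraft's inequality IS satisfied.
A prefix code with these lengths CAN exist.

Kraft sum = 0.7265625. Satisfied.


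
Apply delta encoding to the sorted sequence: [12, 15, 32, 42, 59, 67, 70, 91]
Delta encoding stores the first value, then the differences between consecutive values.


First value: 12
Deltas:
  15 - 12 = 3
  32 - 15 = 17
  42 - 32 = 10
  59 - 42 = 17
  67 - 59 = 8
  70 - 67 = 3
  91 - 70 = 21


Delta encoded: [12, 3, 17, 10, 17, 8, 3, 21]


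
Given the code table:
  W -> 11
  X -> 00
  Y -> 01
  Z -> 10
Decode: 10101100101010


Decoding:
10 -> Z
10 -> Z
11 -> W
00 -> X
10 -> Z
10 -> Z
10 -> Z


Result: ZZWXZZZ


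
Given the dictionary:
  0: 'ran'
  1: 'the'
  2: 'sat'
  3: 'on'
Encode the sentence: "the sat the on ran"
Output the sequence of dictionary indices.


Look up each word in the dictionary:
  'the' -> 1
  'sat' -> 2
  'the' -> 1
  'on' -> 3
  'ran' -> 0

Encoded: [1, 2, 1, 3, 0]


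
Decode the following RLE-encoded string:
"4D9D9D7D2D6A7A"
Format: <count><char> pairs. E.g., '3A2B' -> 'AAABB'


Expanding each <count><char> pair:
  4D -> 'DDDD'
  9D -> 'DDDDDDDDD'
  9D -> 'DDDDDDDDD'
  7D -> 'DDDDDDD'
  2D -> 'DD'
  6A -> 'AAAAAA'
  7A -> 'AAAAAAA'

Decoded = DDDDDDDDDDDDDDDDDDDDDDDDDDDDDDDAAAAAAAAAAAAA


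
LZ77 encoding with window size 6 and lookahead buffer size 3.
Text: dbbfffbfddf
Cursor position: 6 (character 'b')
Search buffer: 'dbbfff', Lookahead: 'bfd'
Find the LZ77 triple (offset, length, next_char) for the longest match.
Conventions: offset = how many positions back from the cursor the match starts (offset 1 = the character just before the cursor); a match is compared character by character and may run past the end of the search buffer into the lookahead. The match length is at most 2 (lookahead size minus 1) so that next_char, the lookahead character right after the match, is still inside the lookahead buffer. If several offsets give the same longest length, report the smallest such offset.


Try each offset into the search buffer:
  offset=1 (pos 5, char 'f'): match length 0
  offset=2 (pos 4, char 'f'): match length 0
  offset=3 (pos 3, char 'f'): match length 0
  offset=4 (pos 2, char 'b'): match length 2
  offset=5 (pos 1, char 'b'): match length 1
  offset=6 (pos 0, char 'd'): match length 0
Longest match has length 2 at offset 4.
next_char = character at position 6 + 2 = 8 -> 'd'

Best match: offset=4, length=2 (matching 'bf' starting at position 2)
LZ77 triple: (4, 2, 'd')


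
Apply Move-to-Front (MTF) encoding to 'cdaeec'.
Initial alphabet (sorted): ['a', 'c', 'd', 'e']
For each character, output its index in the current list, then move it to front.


MTF encoding:
'c': index 1 in ['a', 'c', 'd', 'e'] -> ['c', 'a', 'd', 'e']
'd': index 2 in ['c', 'a', 'd', 'e'] -> ['d', 'c', 'a', 'e']
'a': index 2 in ['d', 'c', 'a', 'e'] -> ['a', 'd', 'c', 'e']
'e': index 3 in ['a', 'd', 'c', 'e'] -> ['e', 'a', 'd', 'c']
'e': index 0 in ['e', 'a', 'd', 'c'] -> ['e', 'a', 'd', 'c']
'c': index 3 in ['e', 'a', 'd', 'c'] -> ['c', 'e', 'a', 'd']


Output: [1, 2, 2, 3, 0, 3]


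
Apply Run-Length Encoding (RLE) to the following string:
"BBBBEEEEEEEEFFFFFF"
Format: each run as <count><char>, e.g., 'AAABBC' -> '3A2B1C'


Scanning runs left to right:
  i=0: run of 'B' x 4 -> '4B'
  i=4: run of 'E' x 8 -> '8E'
  i=12: run of 'F' x 6 -> '6F'

RLE = 4B8E6F


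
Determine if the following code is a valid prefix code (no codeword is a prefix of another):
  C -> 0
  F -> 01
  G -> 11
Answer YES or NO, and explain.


Checking each pair (does one codeword prefix another?):
  C='0' vs F='01': prefix -- VIOLATION

NO -- this is NOT a valid prefix code. C (0) is a prefix of F (01).


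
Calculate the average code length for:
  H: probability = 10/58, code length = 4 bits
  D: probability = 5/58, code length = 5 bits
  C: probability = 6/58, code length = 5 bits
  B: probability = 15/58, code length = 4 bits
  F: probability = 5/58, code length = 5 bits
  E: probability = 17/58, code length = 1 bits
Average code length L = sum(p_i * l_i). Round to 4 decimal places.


Weighted contributions p_i * l_i:
  H: (10/58) * 4 = 40/58
  D: (5/58) * 5 = 25/58
  C: (6/58) * 5 = 30/58
  B: (15/58) * 4 = 60/58
  F: (5/58) * 5 = 25/58
  E: (17/58) * 1 = 17/58
Sum = (40 + 25 + 30 + 60 + 25 + 17)/58 = 197/58

L = 197/58 = 3.3966 bits/symbol


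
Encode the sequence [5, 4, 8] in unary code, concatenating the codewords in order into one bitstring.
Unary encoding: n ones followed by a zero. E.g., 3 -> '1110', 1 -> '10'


Encode each number as n ones followed by a terminating 0:
  5 -> 111110 (6 bits)
  4 -> 11110 (5 bits)
  8 -> 111111110 (9 bits)
Total length = 6 + 5 + 9 = 20 bits.

Unary([5, 4, 8]) = 11111011110111111110 (20 bits)


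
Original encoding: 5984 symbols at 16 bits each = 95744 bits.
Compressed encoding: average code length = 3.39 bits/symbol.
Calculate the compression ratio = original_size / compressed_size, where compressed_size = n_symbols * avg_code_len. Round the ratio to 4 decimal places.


original_size = n_symbols * orig_bits = 5984 * 16 = 95744 bits
compressed_size = n_symbols * avg_code_len = 5984 * 3.39 = 20285.76 bits
ratio = original_size / compressed_size = 95744 / 20285.76 = 4.7198

Compression ratio = 4.7198


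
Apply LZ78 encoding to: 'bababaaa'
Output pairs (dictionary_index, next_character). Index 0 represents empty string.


LZ78 encoding steps:
Dictionary: {0: ''}
Step 1: w='' (idx 0), next='b' -> output (0, 'b'), add 'b' as idx 1
Step 2: w='' (idx 0), next='a' -> output (0, 'a'), add 'a' as idx 2
Step 3: w='b' (idx 1), next='a' -> output (1, 'a'), add 'ba' as idx 3
Step 4: w='ba' (idx 3), next='a' -> output (3, 'a'), add 'baa' as idx 4
Step 5: w='a' (idx 2), end of input -> output (2, '')


Encoded: [(0, 'b'), (0, 'a'), (1, 'a'), (3, 'a'), (2, '')]


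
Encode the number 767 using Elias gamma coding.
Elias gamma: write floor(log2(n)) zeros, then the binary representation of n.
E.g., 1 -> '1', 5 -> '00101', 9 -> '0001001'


num_bits = floor(log2(767)) + 1 = 10
leading_zeros = num_bits - 1 = 9
binary(767) = 1011111111

Elias gamma(767) = '000000000' + '1011111111' = 0000000001011111111 (19 bits)


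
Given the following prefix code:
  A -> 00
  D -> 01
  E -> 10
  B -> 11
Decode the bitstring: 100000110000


Decoding step by step:
Bits 10 -> E
Bits 00 -> A
Bits 00 -> A
Bits 11 -> B
Bits 00 -> A
Bits 00 -> A


Decoded message: EAABAA


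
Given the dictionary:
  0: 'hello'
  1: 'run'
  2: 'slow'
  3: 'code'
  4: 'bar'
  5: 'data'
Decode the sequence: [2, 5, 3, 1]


Look up each index in the dictionary:
  2 -> 'slow'
  5 -> 'data'
  3 -> 'code'
  1 -> 'run'

Decoded: "slow data code run"


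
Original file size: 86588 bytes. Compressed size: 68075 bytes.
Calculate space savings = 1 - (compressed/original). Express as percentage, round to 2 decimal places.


ratio = compressed/original = 68075/86588 = 0.786194
savings = 1 - ratio = 1 - 0.786194 = 0.213806
as a percentage: 0.213806 * 100 = 21.38%

Space savings = 1 - 68075/86588 = 21.38%


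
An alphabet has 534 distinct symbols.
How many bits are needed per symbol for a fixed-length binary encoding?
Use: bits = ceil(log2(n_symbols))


log2(534) = 9.0607
Bracket: 2^9 = 512 < 534 <= 2^10 = 1024
So ceil(log2(534)) = 10

bits = ceil(log2(534)) = ceil(9.0607) = 10 bits


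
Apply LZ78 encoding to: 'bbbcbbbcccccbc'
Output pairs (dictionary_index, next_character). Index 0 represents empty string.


LZ78 encoding steps:
Dictionary: {0: ''}
Step 1: w='' (idx 0), next='b' -> output (0, 'b'), add 'b' as idx 1
Step 2: w='b' (idx 1), next='b' -> output (1, 'b'), add 'bb' as idx 2
Step 3: w='' (idx 0), next='c' -> output (0, 'c'), add 'c' as idx 3
Step 4: w='bb' (idx 2), next='b' -> output (2, 'b'), add 'bbb' as idx 4
Step 5: w='c' (idx 3), next='c' -> output (3, 'c'), add 'cc' as idx 5
Step 6: w='cc' (idx 5), next='c' -> output (5, 'c'), add 'ccc' as idx 6
Step 7: w='b' (idx 1), next='c' -> output (1, 'c'), add 'bc' as idx 7


Encoded: [(0, 'b'), (1, 'b'), (0, 'c'), (2, 'b'), (3, 'c'), (5, 'c'), (1, 'c')]
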